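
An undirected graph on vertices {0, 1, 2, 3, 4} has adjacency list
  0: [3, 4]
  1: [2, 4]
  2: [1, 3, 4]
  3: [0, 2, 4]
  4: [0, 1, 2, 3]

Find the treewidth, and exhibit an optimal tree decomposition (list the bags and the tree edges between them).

Treewidth 2.
Bags: B1 = {0, 3, 4}  B2 = {2, 3, 4}  B3 = {1, 2, 4}
Tree: B1–B2, B2–B3

Every bag has size at most 3, so the width is 3 − 1 = 2 and tw(G) ≤ 2. Conversely, {0, 3, 4} is a clique of size 3, and the vertices of any clique must share a bag in every tree decomposition; so some bag has ≥ 3 vertices and tw(G) ≥ 2. Therefore the treewidth is 2.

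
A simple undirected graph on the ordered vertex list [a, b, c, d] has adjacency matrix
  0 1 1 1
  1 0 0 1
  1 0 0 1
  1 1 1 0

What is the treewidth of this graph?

2

A width-2 tree decomposition is:
Bags: B1 = {a, c, d}  B2 = {a, b, d}
Tree: B1–B2
Each bag holds 3 vertices, so the decomposition has width 2, which upper-bounds the treewidth. For the lower bound, the 3 vertices {a, c, d} are pairwise adjacent, and any tree decomposition puts a clique entirely inside one bag — forcing width ≥ 2. Hence tw(G) = 2 exactly.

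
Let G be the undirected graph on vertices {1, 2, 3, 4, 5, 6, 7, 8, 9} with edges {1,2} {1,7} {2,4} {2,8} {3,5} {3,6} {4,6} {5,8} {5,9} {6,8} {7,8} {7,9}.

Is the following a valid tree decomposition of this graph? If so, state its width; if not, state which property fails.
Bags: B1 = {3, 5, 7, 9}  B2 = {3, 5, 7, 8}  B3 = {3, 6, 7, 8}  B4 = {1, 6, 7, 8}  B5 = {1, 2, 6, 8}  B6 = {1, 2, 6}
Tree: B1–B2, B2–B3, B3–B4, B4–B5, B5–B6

A tree decomposition must satisfy three properties: every vertex lies in some bag; for every edge, both endpoints lie together in some bag; and for every vertex, the bags containing it form a connected subtree. Here vertex 4 appears in no bag, so the decomposition is invalid.

No — vertex 4 appears in no bag.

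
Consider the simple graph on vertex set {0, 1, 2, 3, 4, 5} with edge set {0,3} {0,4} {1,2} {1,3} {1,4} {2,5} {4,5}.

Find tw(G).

2

A width-2 tree decomposition is:
Bags: B1 = {0, 3, 4}  B2 = {1, 3, 4}  B3 = {1, 4, 5}  B4 = {1, 2, 5}
Tree: B1–B2, B2–B3, B3–B4
The largest bag has 3 vertices, giving width 2; this decomposition certifies tw(G) ≤ 2. Since 0–3–1–4–0 is a cycle in G, G is not acyclic. Forests are exactly the graphs of treewidth ≤ 1, so tw(G) ≥ 2. Therefore the treewidth is 2.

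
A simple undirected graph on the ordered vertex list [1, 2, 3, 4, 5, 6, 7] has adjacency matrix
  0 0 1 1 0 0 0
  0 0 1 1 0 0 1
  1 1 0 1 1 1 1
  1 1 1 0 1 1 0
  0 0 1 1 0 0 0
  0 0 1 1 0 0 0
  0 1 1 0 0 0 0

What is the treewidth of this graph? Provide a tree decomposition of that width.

The largest bag has 3 vertices, giving width 2; this decomposition certifies tw(G) ≤ 2. On the other hand G contains the 3-clique {1, 3, 4}. A clique must lie in a single bag of any decomposition, so no decomposition can have width below 2. Hence tw(G) = 2 exactly.

Treewidth 2.
Bags: B1 = {3, 4, 5}  B2 = {3, 4, 6}  B3 = {2, 3, 4}  B4 = {2, 3, 7}  B5 = {1, 3, 4}
Tree: B1–B2, B2–B3, B3–B4, B1–B5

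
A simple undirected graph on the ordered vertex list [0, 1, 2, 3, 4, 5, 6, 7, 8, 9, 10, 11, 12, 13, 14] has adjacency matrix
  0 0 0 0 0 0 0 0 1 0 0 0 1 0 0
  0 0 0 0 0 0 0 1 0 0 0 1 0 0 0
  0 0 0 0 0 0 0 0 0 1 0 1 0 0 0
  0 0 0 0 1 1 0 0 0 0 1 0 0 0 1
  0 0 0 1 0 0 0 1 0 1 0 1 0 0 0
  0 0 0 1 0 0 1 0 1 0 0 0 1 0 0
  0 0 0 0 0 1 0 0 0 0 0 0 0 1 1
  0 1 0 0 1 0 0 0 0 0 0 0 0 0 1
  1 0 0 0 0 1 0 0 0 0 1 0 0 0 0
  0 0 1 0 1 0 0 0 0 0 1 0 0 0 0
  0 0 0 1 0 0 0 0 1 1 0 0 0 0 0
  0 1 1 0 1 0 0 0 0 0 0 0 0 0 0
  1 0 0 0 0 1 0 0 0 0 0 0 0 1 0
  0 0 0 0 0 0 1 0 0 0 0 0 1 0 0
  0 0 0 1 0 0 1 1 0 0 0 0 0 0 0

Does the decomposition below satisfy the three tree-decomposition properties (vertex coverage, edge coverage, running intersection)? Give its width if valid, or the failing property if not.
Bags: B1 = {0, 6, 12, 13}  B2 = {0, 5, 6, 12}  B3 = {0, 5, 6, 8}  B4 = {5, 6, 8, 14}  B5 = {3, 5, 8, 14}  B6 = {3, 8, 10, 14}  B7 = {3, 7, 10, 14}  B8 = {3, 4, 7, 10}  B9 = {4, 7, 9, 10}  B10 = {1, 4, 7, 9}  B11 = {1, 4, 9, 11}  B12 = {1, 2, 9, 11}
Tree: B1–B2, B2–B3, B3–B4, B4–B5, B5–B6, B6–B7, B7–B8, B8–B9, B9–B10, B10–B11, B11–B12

Vertex coverage: the bags together contain {0, 1, 2, 3, 4, 5, 6, 7, 8, 9, 10, 11, 12, 13, 14}, the full vertex set. Edge coverage: each edge of G has both endpoints in at least one bag. Running intersection: for every vertex, the bags containing it form a connected subtree. All three properties hold, so this is a valid tree decomposition of width max|bag| − 1 = 3, and hence tw(G) ≤ 3.

Yes; width 3.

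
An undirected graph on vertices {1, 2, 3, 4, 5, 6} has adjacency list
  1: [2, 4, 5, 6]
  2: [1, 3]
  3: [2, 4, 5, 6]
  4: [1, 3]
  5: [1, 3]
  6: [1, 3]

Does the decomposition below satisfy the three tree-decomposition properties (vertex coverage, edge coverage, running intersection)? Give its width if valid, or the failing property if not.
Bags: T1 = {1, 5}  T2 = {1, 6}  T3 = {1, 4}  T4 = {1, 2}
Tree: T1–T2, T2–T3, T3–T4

No — vertex 3 appears in no bag.

A tree decomposition must satisfy three properties: every vertex lies in some bag; for every edge, both endpoints lie together in some bag; and for every vertex, the bags containing it form a connected subtree. Here vertex 3 appears in no bag, so the decomposition is invalid.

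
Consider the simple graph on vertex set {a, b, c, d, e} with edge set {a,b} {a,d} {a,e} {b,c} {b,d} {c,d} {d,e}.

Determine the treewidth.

2

A width-2 tree decomposition is:
Bags: B1 = {a, b, d}  B2 = {b, c, d}  B3 = {a, d, e}
Tree: B1–B2, B1–B3
Each bag holds 3 vertices, so the decomposition has width 2, which upper-bounds the treewidth. On the other hand G contains the 3-clique {b, c, d}. A clique must lie in a single bag of any decomposition, so no decomposition can have width below 2. The upper and lower bounds meet at 2, so that is the treewidth.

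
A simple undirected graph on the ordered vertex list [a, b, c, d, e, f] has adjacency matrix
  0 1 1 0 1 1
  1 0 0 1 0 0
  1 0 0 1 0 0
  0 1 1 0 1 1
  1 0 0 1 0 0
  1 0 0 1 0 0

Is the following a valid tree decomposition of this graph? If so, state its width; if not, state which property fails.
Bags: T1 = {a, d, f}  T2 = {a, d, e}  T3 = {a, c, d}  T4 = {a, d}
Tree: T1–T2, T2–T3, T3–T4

A tree decomposition must satisfy three properties: every vertex lies in some bag; for every edge, both endpoints lie together in some bag; and for every vertex, the bags containing it form a connected subtree. Here vertex b appears in no bag, so the decomposition is invalid.

No — vertex b appears in no bag.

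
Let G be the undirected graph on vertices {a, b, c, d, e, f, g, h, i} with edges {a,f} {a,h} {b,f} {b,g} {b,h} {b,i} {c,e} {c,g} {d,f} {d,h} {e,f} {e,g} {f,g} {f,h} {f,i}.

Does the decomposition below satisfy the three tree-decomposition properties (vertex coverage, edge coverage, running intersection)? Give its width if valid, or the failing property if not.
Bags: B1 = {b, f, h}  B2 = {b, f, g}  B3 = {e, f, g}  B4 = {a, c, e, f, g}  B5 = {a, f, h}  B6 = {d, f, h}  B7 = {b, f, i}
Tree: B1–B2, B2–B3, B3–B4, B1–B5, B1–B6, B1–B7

A tree decomposition must satisfy three properties: every vertex lies in some bag; for every edge, both endpoints lie together in some bag; and for every vertex, the bags containing it form a connected subtree. Here bags containing vertex a are not connected in the tree, so the decomposition is invalid.

No — bags containing vertex a are not connected in the tree.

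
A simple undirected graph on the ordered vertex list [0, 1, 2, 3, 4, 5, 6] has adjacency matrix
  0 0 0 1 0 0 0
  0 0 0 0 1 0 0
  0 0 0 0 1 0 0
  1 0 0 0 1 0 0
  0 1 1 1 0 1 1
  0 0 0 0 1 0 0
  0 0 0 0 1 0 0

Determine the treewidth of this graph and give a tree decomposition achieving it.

Treewidth 1.
Bags: B1 = {2, 4}  B2 = {1, 4}  B3 = {4, 6}  B4 = {3, 4}  B5 = {4, 5}  B6 = {0, 3}
Tree: B1–B2, B1–B3, B2–B4, B2–B5, B4–B6

Each bag holds 2 vertices, so the decomposition has width 1, which upper-bounds the treewidth. G has an edge, so its treewidth is at least 1. Therefore the treewidth is 1.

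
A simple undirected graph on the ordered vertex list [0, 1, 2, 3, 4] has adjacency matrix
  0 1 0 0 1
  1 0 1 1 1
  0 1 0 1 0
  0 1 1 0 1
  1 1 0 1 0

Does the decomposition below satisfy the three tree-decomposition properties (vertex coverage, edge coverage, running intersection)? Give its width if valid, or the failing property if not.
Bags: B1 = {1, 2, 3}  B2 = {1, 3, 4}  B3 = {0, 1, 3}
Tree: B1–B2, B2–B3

A tree decomposition must satisfy three properties: every vertex lies in some bag; for every edge, both endpoints lie together in some bag; and for every vertex, the bags containing it form a connected subtree. Here edge (4,0) lies in no bag, so the decomposition is invalid.

No — edge (4,0) lies in no bag.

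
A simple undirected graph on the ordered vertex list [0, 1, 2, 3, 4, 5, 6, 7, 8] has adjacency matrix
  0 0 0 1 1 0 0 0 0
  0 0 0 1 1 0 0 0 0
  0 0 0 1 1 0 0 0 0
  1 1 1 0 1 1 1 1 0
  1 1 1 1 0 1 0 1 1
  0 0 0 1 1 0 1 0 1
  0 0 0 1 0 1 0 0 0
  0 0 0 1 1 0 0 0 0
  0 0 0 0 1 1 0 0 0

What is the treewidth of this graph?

A width-2 tree decomposition is:
Bags: B1 = {3, 4, 7}  B2 = {0, 3, 4}  B3 = {3, 4, 5}  B4 = {2, 3, 4}  B5 = {3, 5, 6}  B6 = {4, 5, 8}  B7 = {1, 3, 4}
Tree: B1–B2, B2–B3, B1–B4, B3–B5, B3–B6, B3–B7
Every bag has size at most 3, so the width is 3 − 1 = 2 and tw(G) ≤ 2. For the lower bound, the 3 vertices {4, 5, 8} are pairwise adjacent, and any tree decomposition puts a clique entirely inside one bag — forcing width ≥ 2. Therefore the treewidth is 2.

2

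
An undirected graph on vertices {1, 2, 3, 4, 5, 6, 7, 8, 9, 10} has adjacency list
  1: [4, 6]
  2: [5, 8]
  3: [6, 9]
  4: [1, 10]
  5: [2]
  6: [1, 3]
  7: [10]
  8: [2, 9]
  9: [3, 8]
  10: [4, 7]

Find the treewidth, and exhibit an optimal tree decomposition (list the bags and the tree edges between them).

Treewidth 1.
One optimal decomposition is:
Bags: B1 = {2, 5}  B2 = {2, 8}  B3 = {8, 9}  B4 = {3, 9}  B5 = {3, 6}  B6 = {1, 6}  B7 = {1, 4}  B8 = {4, 10}  B9 = {7, 10}
Tree: B1–B2, B2–B3, B3–B4, B4–B5, B5–B6, B6–B7, B7–B8, B8–B9

Each bag holds 2 vertices, so the decomposition has width 1, which upper-bounds the treewidth. G has an edge, so its treewidth is at least 1. Hence tw(G) = 1 exactly.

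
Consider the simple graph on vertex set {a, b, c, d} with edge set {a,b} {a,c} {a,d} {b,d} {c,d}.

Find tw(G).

A width-2 tree decomposition is:
Bags: B1 = {a, c, d}  B2 = {a, b, d}
Tree: B1–B2
The largest bag has 3 vertices, giving width 2; this decomposition certifies tw(G) ≤ 2. For the lower bound, the 3 vertices {a, c, d} are pairwise adjacent, and any tree decomposition puts a clique entirely inside one bag — forcing width ≥ 2. Combining the bounds, tw(G) = 2.

2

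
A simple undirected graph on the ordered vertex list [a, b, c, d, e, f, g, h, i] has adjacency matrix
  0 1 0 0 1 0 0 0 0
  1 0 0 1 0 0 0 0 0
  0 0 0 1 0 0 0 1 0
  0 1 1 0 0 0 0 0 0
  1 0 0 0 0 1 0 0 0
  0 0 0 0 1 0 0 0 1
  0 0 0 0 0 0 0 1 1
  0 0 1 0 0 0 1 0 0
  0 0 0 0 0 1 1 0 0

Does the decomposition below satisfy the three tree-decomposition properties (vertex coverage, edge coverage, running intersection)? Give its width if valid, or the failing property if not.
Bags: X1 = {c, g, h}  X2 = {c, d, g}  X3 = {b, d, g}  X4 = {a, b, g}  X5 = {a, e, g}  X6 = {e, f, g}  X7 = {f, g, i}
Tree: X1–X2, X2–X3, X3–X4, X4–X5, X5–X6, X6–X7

Vertex coverage: the bags together contain {a, b, c, d, e, f, g, h, i}, the full vertex set. Edge coverage: each edge of G has both endpoints in at least one bag. Running intersection: for every vertex, the bags containing it form a connected subtree. All three properties hold, so this is a valid tree decomposition of width max|bag| − 1 = 2, and hence tw(G) ≤ 2.

Yes; width 2.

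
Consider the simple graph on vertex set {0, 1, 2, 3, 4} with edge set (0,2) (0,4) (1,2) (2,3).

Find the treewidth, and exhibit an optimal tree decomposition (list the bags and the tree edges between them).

Treewidth 1.
One optimal decomposition is:
Bags: B1 = {0, 2}  B2 = {2, 3}  B3 = {0, 4}  B4 = {1, 2}
Tree: B1–B2, B1–B3, B2–B4

The largest bag has 2 vertices, giving width 1; this decomposition certifies tw(G) ≤ 1. Any graph with an edge has treewidth ≥ 1, and G has the edge 2–0. Therefore the treewidth is 1.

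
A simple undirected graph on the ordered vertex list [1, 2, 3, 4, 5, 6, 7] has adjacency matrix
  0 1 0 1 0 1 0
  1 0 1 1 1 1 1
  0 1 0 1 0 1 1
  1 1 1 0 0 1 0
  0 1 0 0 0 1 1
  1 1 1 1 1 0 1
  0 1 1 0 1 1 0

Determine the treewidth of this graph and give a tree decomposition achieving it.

Treewidth 3.
Bags: B1 = {1, 2, 4, 6}  B2 = {2, 3, 4, 6}  B3 = {2, 3, 6, 7}  B4 = {2, 5, 6, 7}
Tree: B1–B2, B2–B3, B3–B4

Each bag holds 4 vertices, so the decomposition has width 3, which upper-bounds the treewidth. On the other hand G contains the 4-clique {1, 2, 4, 6}. A clique must lie in a single bag of any decomposition, so no decomposition can have width below 3. Combining the bounds, tw(G) = 3.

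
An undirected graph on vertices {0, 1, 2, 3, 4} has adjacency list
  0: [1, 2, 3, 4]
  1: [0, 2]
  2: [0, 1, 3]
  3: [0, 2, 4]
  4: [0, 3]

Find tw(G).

2

A width-2 tree decomposition is:
Bags: B1 = {0, 2, 3}  B2 = {0, 3, 4}  B3 = {0, 1, 2}
Tree: B1–B2, B1–B3
The largest bag has 3 vertices, giving width 2; this decomposition certifies tw(G) ≤ 2. On the other hand G contains the 3-clique {0, 1, 2}. A clique must lie in a single bag of any decomposition, so no decomposition can have width below 2. Combining the bounds, tw(G) = 2.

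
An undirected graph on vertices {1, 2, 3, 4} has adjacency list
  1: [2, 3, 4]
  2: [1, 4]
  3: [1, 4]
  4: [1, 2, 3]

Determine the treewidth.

2

A width-2 tree decomposition is:
Bags: B1 = {1, 2, 4}  B2 = {1, 3, 4}
Tree: B1–B2
The largest bag has 3 vertices, giving width 2; this decomposition certifies tw(G) ≤ 2. For the lower bound, the 3 vertices {1, 2, 4} are pairwise adjacent, and any tree decomposition puts a clique entirely inside one bag — forcing width ≥ 2. Therefore the treewidth is 2.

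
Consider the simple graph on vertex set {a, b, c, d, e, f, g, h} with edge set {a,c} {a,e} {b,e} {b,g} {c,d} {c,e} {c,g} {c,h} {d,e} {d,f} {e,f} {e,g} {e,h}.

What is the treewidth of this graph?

2

A width-2 tree decomposition is:
Bags: B1 = {a, c, e}  B2 = {c, d, e}  B3 = {c, e, h}  B4 = {c, e, g}  B5 = {d, e, f}  B6 = {b, e, g}
Tree: B1–B2, B1–B3, B2–B4, B2–B5, B4–B6
Each bag holds 3 vertices, so the decomposition has width 2, which upper-bounds the treewidth. On the other hand G contains the 3-clique {c, d, e}. A clique must lie in a single bag of any decomposition, so no decomposition can have width below 2. Hence tw(G) = 2 exactly.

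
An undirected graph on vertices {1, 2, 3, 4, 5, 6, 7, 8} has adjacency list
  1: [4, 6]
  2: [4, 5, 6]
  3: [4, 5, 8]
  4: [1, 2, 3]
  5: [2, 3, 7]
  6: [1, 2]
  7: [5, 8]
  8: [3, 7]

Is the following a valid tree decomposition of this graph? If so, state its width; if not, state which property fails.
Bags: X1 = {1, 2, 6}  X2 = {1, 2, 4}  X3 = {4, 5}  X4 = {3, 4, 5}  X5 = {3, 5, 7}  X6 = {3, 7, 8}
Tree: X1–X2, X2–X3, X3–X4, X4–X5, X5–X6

No — edge (2,5) lies in no bag.

A tree decomposition must satisfy three properties: every vertex lies in some bag; for every edge, both endpoints lie together in some bag; and for every vertex, the bags containing it form a connected subtree. Here edge (2,5) lies in no bag, so the decomposition is invalid.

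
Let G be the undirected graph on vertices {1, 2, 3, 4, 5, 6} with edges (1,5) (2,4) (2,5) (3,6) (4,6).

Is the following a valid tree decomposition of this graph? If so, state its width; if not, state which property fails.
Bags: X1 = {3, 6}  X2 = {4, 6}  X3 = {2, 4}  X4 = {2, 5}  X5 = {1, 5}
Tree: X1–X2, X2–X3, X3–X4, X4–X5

Yes; width 1.

Checking the three conditions: (i) the bags cover all of {1, 2, 3, 4, 5, 6}; (ii) for each edge, some bag contains both endpoints; (iii) the bags containing any fixed vertex form a subtree. All hold, so the decomposition is valid with width 2 − 1 = 1.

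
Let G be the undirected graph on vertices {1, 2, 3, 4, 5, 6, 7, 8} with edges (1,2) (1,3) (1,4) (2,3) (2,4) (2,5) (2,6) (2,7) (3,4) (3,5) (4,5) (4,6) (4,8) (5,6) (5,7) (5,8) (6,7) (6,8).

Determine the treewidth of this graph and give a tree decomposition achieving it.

The largest bag has 4 vertices, giving width 3; this decomposition certifies tw(G) ≤ 3. For the lower bound, the 4 vertices {4, 5, 6, 8} are pairwise adjacent, and any tree decomposition puts a clique entirely inside one bag — forcing width ≥ 3. Hence tw(G) = 3 exactly.

Treewidth 3.
Bags: B1 = {2, 4, 5, 6}  B2 = {2, 3, 4, 5}  B3 = {1, 2, 3, 4}  B4 = {4, 5, 6, 8}  B5 = {2, 5, 6, 7}
Tree: B1–B2, B2–B3, B1–B4, B1–B5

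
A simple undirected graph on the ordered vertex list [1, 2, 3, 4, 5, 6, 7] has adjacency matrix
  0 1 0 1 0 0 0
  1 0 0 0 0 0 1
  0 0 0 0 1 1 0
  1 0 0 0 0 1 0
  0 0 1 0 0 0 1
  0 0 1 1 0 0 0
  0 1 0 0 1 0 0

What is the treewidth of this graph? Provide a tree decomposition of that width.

Treewidth 2.
One optimal decomposition is:
Bags: B1 = {3, 5, 6}  B2 = {5, 6, 7}  B3 = {2, 6, 7}  B4 = {1, 2, 6}  B5 = {1, 4, 6}
Tree: B1–B2, B2–B3, B3–B4, B4–B5

Every bag has size at most 3, so the width is 3 − 1 = 2 and tw(G) ≤ 2. For the lower bound, G contains the cycle 6–3–5–7–2–1–4–6, so G is not a forest; only forests have treewidth ≤ 1, hence tw(G) ≥ 2. Hence tw(G) = 2 exactly.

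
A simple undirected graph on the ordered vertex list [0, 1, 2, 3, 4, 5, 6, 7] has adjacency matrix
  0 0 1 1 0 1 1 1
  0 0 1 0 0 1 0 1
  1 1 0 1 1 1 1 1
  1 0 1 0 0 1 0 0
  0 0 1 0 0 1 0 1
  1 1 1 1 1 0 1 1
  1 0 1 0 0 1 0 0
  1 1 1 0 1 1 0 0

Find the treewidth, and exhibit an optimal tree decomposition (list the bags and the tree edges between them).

Each bag holds 4 vertices, so the decomposition has width 3, which upper-bounds the treewidth. On the other hand G contains the 4-clique {0, 2, 3, 5}. A clique must lie in a single bag of any decomposition, so no decomposition can have width below 3. Hence tw(G) = 3 exactly.

Treewidth 3.
One optimal decomposition is:
Bags: B1 = {0, 2, 5, 7}  B2 = {0, 2, 3, 5}  B3 = {1, 2, 5, 7}  B4 = {2, 4, 5, 7}  B5 = {0, 2, 5, 6}
Tree: B1–B2, B1–B3, B1–B4, B2–B5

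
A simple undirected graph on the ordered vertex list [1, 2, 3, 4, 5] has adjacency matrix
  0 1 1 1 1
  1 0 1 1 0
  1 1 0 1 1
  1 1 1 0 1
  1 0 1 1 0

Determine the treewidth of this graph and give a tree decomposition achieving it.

Treewidth 3.
Bags: B1 = {1, 2, 3, 4}  B2 = {1, 3, 4, 5}
Tree: B1–B2

The largest bag has 4 vertices, giving width 3; this decomposition certifies tw(G) ≤ 3. On the other hand G contains the 4-clique {1, 2, 3, 4}. A clique must lie in a single bag of any decomposition, so no decomposition can have width below 3. Hence tw(G) = 3 exactly.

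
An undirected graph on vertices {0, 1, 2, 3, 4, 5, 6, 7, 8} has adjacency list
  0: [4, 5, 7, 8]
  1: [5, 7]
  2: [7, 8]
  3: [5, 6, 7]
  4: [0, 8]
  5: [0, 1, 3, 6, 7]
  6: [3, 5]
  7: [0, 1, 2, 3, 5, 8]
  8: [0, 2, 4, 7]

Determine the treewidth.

A width-2 tree decomposition is:
Bags: B1 = {2, 7, 8}  B2 = {0, 7, 8}  B3 = {0, 5, 7}  B4 = {3, 5, 7}  B5 = {0, 4, 8}  B6 = {3, 5, 6}  B7 = {1, 5, 7}
Tree: B1–B2, B2–B3, B3–B4, B2–B5, B4–B6, B3–B7
Every bag has size at most 3, so the width is 3 − 1 = 2 and tw(G) ≤ 2. For the lower bound, the 3 vertices {0, 4, 8} are pairwise adjacent, and any tree decomposition puts a clique entirely inside one bag — forcing width ≥ 2. Therefore the treewidth is 2.

2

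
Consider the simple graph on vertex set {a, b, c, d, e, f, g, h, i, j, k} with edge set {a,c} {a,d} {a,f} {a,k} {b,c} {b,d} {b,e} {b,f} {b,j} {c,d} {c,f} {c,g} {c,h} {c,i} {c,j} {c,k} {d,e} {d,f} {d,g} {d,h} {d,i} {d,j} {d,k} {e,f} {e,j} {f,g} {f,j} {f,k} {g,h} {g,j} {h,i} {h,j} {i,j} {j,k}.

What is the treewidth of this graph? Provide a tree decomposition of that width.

Each bag holds 5 vertices, so the decomposition has width 4, which upper-bounds the treewidth. For the lower bound, the 5 vertices {b, d, e, f, j} are pairwise adjacent, and any tree decomposition puts a clique entirely inside one bag — forcing width ≥ 4. Therefore the treewidth is 4.

Treewidth 4.
One optimal decomposition is:
Bags: B1 = {c, d, f, g, j}  B2 = {c, d, g, h, j}  B3 = {b, c, d, f, j}  B4 = {c, d, h, i, j}  B5 = {c, d, f, j, k}  B6 = {b, d, e, f, j}  B7 = {a, c, d, f, k}
Tree: B1–B2, B1–B3, B2–B4, B3–B5, B3–B6, B5–B7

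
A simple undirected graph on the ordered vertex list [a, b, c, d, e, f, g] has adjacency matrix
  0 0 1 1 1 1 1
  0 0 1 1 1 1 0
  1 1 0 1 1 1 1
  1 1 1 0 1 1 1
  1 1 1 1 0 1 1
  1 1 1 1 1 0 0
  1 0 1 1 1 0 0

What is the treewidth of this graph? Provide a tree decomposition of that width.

Treewidth 4.
Bags: B1 = {a, c, d, e, f}  B2 = {a, c, d, e, g}  B3 = {b, c, d, e, f}
Tree: B1–B2, B1–B3

Every bag has size at most 5, so the width is 5 − 1 = 4 and tw(G) ≤ 4. Conversely, {a, c, d, e, g} is a clique of size 5, and the vertices of any clique must share a bag in every tree decomposition; so some bag has ≥ 5 vertices and tw(G) ≥ 4. Therefore the treewidth is 4.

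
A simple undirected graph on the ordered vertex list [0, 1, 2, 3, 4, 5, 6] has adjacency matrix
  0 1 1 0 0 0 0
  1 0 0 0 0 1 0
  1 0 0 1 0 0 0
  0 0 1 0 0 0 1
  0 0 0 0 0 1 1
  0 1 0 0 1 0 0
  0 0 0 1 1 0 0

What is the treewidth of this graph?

2

A width-2 tree decomposition is:
Bags: B1 = {0, 2, 3}  B2 = {0, 3, 6}  B3 = {0, 4, 6}  B4 = {0, 4, 5}  B5 = {0, 1, 5}
Tree: B1–B2, B2–B3, B3–B4, B4–B5
The largest bag has 3 vertices, giving width 2; this decomposition certifies tw(G) ≤ 2. The edges 0–2–3–6–4–5–1–0 form a cycle, so G is not a tree and its treewidth is at least 2. Combining the bounds, tw(G) = 2.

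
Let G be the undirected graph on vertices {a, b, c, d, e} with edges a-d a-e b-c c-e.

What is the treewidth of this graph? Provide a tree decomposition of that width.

Every bag has size at most 2, so the width is 2 − 1 = 1 and tw(G) ≤ 1. G has an edge, so its treewidth is at least 1. Therefore the treewidth is 1.

Treewidth 1.
Bags: B1 = {b, c}  B2 = {c, e}  B3 = {a, e}  B4 = {a, d}
Tree: B1–B2, B2–B3, B3–B4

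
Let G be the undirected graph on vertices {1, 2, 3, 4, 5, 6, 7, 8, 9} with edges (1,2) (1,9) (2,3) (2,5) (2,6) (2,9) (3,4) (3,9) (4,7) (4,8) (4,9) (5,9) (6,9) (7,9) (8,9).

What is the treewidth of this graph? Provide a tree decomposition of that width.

Treewidth 2.
One optimal decomposition is:
Bags: B1 = {4, 7, 9}  B2 = {4, 8, 9}  B3 = {3, 4, 9}  B4 = {2, 3, 9}  B5 = {2, 5, 9}  B6 = {1, 2, 9}  B7 = {2, 6, 9}
Tree: B1–B2, B2–B3, B3–B4, B4–B5, B4–B6, B4–B7

Each bag holds 3 vertices, so the decomposition has width 2, which upper-bounds the treewidth. Conversely, {4, 8, 9} is a clique of size 3, and the vertices of any clique must share a bag in every tree decomposition; so some bag has ≥ 3 vertices and tw(G) ≥ 2. Combining the bounds, tw(G) = 2.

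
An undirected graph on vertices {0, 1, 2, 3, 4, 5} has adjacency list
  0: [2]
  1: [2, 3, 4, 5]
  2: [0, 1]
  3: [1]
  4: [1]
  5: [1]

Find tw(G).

A width-1 tree decomposition is:
Bags: B1 = {0, 2}  B2 = {1, 2}  B3 = {1, 4}  B4 = {1, 3}  B5 = {1, 5}
Tree: B1–B2, B2–B3, B2–B4, B4–B5
Every bag has size at most 2, so the width is 2 − 1 = 1 and tw(G) ≤ 1. Any graph with an edge has treewidth ≥ 1, and G has the edge 0–2. Therefore the treewidth is 1.

1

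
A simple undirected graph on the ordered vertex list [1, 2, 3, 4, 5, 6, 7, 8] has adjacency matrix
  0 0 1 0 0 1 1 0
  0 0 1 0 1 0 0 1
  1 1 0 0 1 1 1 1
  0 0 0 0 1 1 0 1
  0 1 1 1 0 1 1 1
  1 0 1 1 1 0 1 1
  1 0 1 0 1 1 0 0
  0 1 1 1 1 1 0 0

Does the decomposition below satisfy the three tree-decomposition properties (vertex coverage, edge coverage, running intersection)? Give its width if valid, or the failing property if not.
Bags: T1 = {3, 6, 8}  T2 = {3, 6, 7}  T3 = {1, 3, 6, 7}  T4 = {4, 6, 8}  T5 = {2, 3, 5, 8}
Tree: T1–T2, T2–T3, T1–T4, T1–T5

No — edge (5,6) lies in no bag.

A tree decomposition must satisfy three properties: every vertex lies in some bag; for every edge, both endpoints lie together in some bag; and for every vertex, the bags containing it form a connected subtree. Here edge (5,6) lies in no bag, so the decomposition is invalid.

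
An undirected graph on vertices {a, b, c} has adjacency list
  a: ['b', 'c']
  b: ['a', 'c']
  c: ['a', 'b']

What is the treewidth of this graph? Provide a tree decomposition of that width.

A single bag containing all 3 vertices is trivially a valid decomposition of width 2. On the other hand G contains the 3-clique {a, b, c}. A clique must lie in a single bag of any decomposition, so no decomposition can have width below 2. Hence tw(G) = 2 exactly.

Treewidth 2.
Bags: B1 = {a, b, c}
Tree: (single bag)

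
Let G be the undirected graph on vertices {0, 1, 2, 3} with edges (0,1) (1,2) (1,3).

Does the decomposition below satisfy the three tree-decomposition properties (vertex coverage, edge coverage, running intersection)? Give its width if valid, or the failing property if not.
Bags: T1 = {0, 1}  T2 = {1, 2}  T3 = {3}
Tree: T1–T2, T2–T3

A tree decomposition must satisfy three properties: every vertex lies in some bag; for every edge, both endpoints lie together in some bag; and for every vertex, the bags containing it form a connected subtree. Here edge (1,3) lies in no bag, so the decomposition is invalid.

No — edge (1,3) lies in no bag.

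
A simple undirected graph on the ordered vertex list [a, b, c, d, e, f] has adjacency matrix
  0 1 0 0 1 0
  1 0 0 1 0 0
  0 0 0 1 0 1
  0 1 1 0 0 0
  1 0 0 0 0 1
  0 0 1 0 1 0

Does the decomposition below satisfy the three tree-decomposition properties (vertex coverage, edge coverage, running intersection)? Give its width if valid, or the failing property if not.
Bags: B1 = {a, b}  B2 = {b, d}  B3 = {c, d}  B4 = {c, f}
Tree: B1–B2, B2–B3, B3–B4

A tree decomposition must satisfy three properties: every vertex lies in some bag; for every edge, both endpoints lie together in some bag; and for every vertex, the bags containing it form a connected subtree. Here vertex e appears in no bag, so the decomposition is invalid.

No — vertex e appears in no bag.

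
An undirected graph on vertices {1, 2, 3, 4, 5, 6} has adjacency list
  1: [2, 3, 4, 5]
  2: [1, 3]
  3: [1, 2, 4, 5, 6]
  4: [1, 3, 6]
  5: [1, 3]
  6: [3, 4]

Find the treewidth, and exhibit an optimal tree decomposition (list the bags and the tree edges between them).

Treewidth 2.
Bags: B1 = {1, 3, 4}  B2 = {1, 3, 5}  B3 = {1, 2, 3}  B4 = {3, 4, 6}
Tree: B1–B2, B2–B3, B1–B4

Each bag holds 3 vertices, so the decomposition has width 2, which upper-bounds the treewidth. For the lower bound, the 3 vertices {1, 2, 3} are pairwise adjacent, and any tree decomposition puts a clique entirely inside one bag — forcing width ≥ 2. Combining the bounds, tw(G) = 2.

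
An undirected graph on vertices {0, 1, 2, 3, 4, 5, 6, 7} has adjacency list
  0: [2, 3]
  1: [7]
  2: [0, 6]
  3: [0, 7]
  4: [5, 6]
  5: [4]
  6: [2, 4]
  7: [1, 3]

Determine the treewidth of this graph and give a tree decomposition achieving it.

Treewidth 1.
One such decomposition:
Bags: B1 = {1, 7}  B2 = {3, 7}  B3 = {0, 3}  B4 = {0, 2}  B5 = {2, 6}  B6 = {4, 6}  B7 = {4, 5}
Tree: B1–B2, B2–B3, B3–B4, B4–B5, B5–B6, B6–B7

Every bag has size at most 2, so the width is 2 − 1 = 1 and tw(G) ≤ 1. Since G has at least one edge (e.g. 1–7), it is not an edgeless graph, so tw(G) ≥ 1. Hence tw(G) = 1 exactly.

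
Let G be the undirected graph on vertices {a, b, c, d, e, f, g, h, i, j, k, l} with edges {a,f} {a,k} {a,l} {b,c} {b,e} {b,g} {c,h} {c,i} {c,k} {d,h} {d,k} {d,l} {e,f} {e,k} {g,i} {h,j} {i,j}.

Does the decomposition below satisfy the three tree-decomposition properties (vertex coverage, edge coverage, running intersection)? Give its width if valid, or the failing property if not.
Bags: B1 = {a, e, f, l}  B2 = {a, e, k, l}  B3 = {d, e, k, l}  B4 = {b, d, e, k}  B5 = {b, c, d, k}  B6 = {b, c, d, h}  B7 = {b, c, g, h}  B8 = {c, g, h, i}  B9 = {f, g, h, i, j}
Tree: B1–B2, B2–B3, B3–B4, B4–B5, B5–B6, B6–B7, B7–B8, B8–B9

A tree decomposition must satisfy three properties: every vertex lies in some bag; for every edge, both endpoints lie together in some bag; and for every vertex, the bags containing it form a connected subtree. Here bags containing vertex f are not connected in the tree, so the decomposition is invalid.

No — bags containing vertex f are not connected in the tree.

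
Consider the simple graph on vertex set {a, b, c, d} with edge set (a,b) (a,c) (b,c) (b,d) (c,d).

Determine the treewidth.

A width-2 tree decomposition is:
Bags: B1 = {b, c, d}  B2 = {a, b, c}
Tree: B1–B2
Each bag holds 3 vertices, so the decomposition has width 2, which upper-bounds the treewidth. Conversely, {b, c, d} is a clique of size 3, and the vertices of any clique must share a bag in every tree decomposition; so some bag has ≥ 3 vertices and tw(G) ≥ 2. Therefore the treewidth is 2.

2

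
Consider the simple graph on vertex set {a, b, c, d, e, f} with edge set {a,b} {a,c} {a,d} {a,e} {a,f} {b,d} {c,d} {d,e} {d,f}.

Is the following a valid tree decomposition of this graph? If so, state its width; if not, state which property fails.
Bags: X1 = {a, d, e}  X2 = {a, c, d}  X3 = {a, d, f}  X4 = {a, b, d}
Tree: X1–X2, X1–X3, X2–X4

Yes; width 2.

Checking the three conditions: (i) the bags cover all of {a, b, c, d, e, f}; (ii) for each edge, some bag contains both endpoints; (iii) the bags containing any fixed vertex form a subtree. All hold, so the decomposition is valid with width 3 − 1 = 2.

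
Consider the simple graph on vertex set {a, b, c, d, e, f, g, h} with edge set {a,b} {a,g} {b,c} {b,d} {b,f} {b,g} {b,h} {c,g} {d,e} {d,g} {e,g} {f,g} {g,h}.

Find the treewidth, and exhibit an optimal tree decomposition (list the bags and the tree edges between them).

Treewidth 2.
One optimal decomposition is:
Bags: B1 = {b, d, g}  B2 = {a, b, g}  B3 = {d, e, g}  B4 = {b, g, h}  B5 = {b, c, g}  B6 = {b, f, g}
Tree: B1–B2, B1–B3, B1–B4, B1–B5, B4–B6

Every bag has size at most 3, so the width is 3 − 1 = 2 and tw(G) ≤ 2. For the lower bound, the 3 vertices {d, e, g} are pairwise adjacent, and any tree decomposition puts a clique entirely inside one bag — forcing width ≥ 2. Combining the bounds, tw(G) = 2.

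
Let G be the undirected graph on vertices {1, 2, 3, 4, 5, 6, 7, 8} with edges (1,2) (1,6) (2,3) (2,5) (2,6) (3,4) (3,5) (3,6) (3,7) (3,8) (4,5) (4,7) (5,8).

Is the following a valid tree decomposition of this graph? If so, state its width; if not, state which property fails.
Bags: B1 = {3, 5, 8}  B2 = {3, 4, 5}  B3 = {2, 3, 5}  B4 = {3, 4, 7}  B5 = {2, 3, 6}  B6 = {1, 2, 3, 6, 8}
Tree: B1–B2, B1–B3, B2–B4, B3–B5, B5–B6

No — bags containing vertex 8 are not connected in the tree.

A tree decomposition must satisfy three properties: every vertex lies in some bag; for every edge, both endpoints lie together in some bag; and for every vertex, the bags containing it form a connected subtree. Here bags containing vertex 8 are not connected in the tree, so the decomposition is invalid.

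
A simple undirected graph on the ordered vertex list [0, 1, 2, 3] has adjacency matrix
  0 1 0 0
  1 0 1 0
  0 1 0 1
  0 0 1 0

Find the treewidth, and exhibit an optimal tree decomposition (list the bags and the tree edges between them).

Treewidth 1.
One optimal decomposition is:
Bags: B1 = {0, 1}  B2 = {1, 2}  B3 = {2, 3}
Tree: B1–B2, B2–B3

The largest bag has 2 vertices, giving width 1; this decomposition certifies tw(G) ≤ 1. G has an edge, so its treewidth is at least 1. Combining the bounds, tw(G) = 1.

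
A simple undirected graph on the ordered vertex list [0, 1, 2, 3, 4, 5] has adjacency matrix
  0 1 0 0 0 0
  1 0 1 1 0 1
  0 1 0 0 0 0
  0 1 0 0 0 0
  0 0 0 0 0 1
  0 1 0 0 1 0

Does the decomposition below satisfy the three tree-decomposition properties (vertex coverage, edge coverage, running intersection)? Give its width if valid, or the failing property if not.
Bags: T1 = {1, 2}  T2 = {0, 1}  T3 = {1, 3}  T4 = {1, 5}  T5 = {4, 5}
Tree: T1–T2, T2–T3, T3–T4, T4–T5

Yes; width 1.

Checking the three conditions: (i) the bags cover all of {0, 1, 2, 3, 4, 5}; (ii) for each edge, some bag contains both endpoints; (iii) the bags containing any fixed vertex form a subtree. All hold, so the decomposition is valid with width 2 − 1 = 1.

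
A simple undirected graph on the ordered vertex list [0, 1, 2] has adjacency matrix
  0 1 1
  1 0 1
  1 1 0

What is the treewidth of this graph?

A width-2 tree decomposition is:
Bags: B1 = {0, 1, 2}
Tree: (single bag)
A single bag containing all 3 vertices is trivially a valid decomposition of width 2. On the other hand G contains the 3-clique {0, 1, 2}. A clique must lie in a single bag of any decomposition, so no decomposition can have width below 2. Therefore the treewidth is 2.

2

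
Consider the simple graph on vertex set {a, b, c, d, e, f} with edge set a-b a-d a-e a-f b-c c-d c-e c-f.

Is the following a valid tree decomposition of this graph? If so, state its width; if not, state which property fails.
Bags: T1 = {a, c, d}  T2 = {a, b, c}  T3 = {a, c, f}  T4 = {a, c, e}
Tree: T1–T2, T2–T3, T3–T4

Yes; width 2.

Vertex coverage: the bags together contain {a, b, c, d, e, f}, the full vertex set. Edge coverage: each edge of G has both endpoints in at least one bag. Running intersection: for every vertex, the bags containing it form a connected subtree. All three properties hold, so this is a valid tree decomposition of width max|bag| − 1 = 2, and hence tw(G) ≤ 2.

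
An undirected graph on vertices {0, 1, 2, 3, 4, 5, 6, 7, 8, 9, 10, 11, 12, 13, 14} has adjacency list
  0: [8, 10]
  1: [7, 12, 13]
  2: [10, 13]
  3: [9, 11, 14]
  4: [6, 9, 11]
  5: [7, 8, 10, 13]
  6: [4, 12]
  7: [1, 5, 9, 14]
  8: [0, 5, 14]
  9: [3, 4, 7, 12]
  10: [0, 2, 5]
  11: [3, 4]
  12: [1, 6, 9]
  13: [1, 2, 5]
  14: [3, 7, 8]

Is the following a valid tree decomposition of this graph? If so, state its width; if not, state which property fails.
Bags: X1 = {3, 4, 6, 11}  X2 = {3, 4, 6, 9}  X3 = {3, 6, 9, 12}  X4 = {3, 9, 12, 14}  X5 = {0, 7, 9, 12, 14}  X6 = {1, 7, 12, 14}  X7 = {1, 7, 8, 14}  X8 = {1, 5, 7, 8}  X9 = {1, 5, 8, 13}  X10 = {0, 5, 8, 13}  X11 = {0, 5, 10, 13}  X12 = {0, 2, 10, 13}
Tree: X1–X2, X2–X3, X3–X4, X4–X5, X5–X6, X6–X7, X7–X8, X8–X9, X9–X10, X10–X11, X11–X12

A tree decomposition must satisfy three properties: every vertex lies in some bag; for every edge, both endpoints lie together in some bag; and for every vertex, the bags containing it form a connected subtree. Here bags containing vertex 0 are not connected in the tree, so the decomposition is invalid.

No — bags containing vertex 0 are not connected in the tree.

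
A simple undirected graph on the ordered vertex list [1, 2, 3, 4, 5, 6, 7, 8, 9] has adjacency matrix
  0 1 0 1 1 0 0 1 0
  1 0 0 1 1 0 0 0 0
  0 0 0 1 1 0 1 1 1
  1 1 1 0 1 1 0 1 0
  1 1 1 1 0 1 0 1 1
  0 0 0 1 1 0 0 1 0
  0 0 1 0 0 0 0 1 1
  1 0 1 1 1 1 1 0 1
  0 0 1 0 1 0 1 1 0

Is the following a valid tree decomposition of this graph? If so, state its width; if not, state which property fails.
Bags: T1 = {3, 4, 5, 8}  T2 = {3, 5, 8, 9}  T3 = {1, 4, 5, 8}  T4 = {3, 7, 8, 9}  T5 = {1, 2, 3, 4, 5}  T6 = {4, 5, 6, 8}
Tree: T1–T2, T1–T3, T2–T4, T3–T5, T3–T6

No — bags containing vertex 3 are not connected in the tree.

A tree decomposition must satisfy three properties: every vertex lies in some bag; for every edge, both endpoints lie together in some bag; and for every vertex, the bags containing it form a connected subtree. Here bags containing vertex 3 are not connected in the tree, so the decomposition is invalid.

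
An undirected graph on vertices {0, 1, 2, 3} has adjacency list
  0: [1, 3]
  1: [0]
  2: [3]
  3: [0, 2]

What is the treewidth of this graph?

1

A width-1 tree decomposition is:
Bags: B1 = {0, 1}  B2 = {0, 3}  B3 = {2, 3}
Tree: B1–B2, B2–B3
Every bag has size at most 2, so the width is 2 − 1 = 1 and tw(G) ≤ 1. Any graph with an edge has treewidth ≥ 1, and G has the edge 1–0. Therefore the treewidth is 1.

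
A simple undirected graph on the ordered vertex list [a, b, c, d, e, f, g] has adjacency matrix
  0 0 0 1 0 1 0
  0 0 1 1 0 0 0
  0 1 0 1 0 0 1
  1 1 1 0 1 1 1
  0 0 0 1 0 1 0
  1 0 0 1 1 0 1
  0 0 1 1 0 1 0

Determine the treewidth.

A width-2 tree decomposition is:
Bags: B1 = {c, d, g}  B2 = {d, f, g}  B3 = {a, d, f}  B4 = {d, e, f}  B5 = {b, c, d}
Tree: B1–B2, B2–B3, B3–B4, B1–B5
The largest bag has 3 vertices, giving width 2; this decomposition certifies tw(G) ≤ 2. For the lower bound, the 3 vertices {c, d, g} are pairwise adjacent, and any tree decomposition puts a clique entirely inside one bag — forcing width ≥ 2. Hence tw(G) = 2 exactly.

2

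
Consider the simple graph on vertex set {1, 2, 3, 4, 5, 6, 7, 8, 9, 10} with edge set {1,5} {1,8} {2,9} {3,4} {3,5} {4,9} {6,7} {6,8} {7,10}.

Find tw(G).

1

A width-1 tree decomposition is:
Bags: B1 = {7, 10}  B2 = {6, 7}  B3 = {6, 8}  B4 = {1, 8}  B5 = {1, 5}  B6 = {3, 5}  B7 = {3, 4}  B8 = {4, 9}  B9 = {2, 9}
Tree: B1–B2, B2–B3, B3–B4, B4–B5, B5–B6, B6–B7, B7–B8, B8–B9
Every bag has size at most 2, so the width is 2 − 1 = 1 and tw(G) ≤ 1. G has an edge, so its treewidth is at least 1. The upper and lower bounds meet at 1, so that is the treewidth.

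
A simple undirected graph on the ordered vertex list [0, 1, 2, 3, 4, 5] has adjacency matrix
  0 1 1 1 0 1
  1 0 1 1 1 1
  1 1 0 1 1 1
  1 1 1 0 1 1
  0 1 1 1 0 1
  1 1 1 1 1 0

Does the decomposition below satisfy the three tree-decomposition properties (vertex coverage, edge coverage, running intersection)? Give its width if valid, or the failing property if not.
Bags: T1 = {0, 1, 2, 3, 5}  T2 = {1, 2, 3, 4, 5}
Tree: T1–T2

Every vertex of G appears in some bag (union = {0, 1, 2, 3, 4, 5}); every edge is covered by a bag; and for each vertex v the set of bags containing v is connected in the bag tree. The decomposition is therefore valid. The largest bag has 5 vertices, so the width is 4.

Yes; width 4.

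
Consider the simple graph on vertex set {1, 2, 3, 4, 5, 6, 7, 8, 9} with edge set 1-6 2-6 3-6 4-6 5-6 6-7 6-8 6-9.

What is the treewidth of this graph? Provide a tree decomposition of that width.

The largest bag has 2 vertices, giving width 1; this decomposition certifies tw(G) ≤ 1. Any graph with an edge has treewidth ≥ 1, and G has the edge 2–6. Therefore the treewidth is 1.

Treewidth 1.
One optimal decomposition is:
Bags: B1 = {2, 6}  B2 = {4, 6}  B3 = {5, 6}  B4 = {3, 6}  B5 = {6, 8}  B6 = {6, 9}  B7 = {6, 7}  B8 = {1, 6}
Tree: B1–B2, B1–B3, B1–B4, B3–B5, B4–B6, B6–B7, B5–B8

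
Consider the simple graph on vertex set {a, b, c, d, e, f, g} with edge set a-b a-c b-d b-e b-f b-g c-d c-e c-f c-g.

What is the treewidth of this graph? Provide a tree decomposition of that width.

Each bag holds 3 vertices, so the decomposition has width 2, which upper-bounds the treewidth. Since b–a–c–g–b is a cycle in G, G is not acyclic. Forests are exactly the graphs of treewidth ≤ 1, so tw(G) ≥ 2. The upper and lower bounds meet at 2, so that is the treewidth.

Treewidth 2.
Bags: B1 = {a, b, c}  B2 = {b, c, g}  B3 = {b, c, f}  B4 = {b, c, e}  B5 = {b, c, d}
Tree: B1–B2, B2–B3, B3–B4, B4–B5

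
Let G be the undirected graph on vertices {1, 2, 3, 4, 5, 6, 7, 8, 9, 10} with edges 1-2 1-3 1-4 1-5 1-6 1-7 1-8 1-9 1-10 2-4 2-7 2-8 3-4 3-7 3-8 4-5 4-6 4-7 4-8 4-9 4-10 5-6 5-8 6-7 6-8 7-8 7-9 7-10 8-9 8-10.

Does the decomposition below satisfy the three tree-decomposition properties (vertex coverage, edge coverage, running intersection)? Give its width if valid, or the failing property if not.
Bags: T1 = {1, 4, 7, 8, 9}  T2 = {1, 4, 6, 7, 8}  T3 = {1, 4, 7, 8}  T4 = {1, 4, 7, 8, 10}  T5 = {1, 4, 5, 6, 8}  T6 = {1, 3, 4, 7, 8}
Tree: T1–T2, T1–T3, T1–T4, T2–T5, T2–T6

A tree decomposition must satisfy three properties: every vertex lies in some bag; for every edge, both endpoints lie together in some bag; and for every vertex, the bags containing it form a connected subtree. Here vertex 2 appears in no bag, so the decomposition is invalid.

No — vertex 2 appears in no bag.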